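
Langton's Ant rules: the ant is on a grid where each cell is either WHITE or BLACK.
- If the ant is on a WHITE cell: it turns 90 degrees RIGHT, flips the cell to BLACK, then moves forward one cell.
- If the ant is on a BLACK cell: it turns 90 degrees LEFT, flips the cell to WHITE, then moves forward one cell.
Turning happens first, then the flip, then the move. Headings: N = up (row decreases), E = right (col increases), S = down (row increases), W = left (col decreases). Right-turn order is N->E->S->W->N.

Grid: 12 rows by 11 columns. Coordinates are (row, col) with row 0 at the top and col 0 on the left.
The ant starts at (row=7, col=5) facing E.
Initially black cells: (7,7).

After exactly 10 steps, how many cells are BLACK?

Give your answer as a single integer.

Answer: 7

Derivation:
Step 1: on WHITE (7,5): turn R to S, flip to black, move to (8,5). |black|=2
Step 2: on WHITE (8,5): turn R to W, flip to black, move to (8,4). |black|=3
Step 3: on WHITE (8,4): turn R to N, flip to black, move to (7,4). |black|=4
Step 4: on WHITE (7,4): turn R to E, flip to black, move to (7,5). |black|=5
Step 5: on BLACK (7,5): turn L to N, flip to white, move to (6,5). |black|=4
Step 6: on WHITE (6,5): turn R to E, flip to black, move to (6,6). |black|=5
Step 7: on WHITE (6,6): turn R to S, flip to black, move to (7,6). |black|=6
Step 8: on WHITE (7,6): turn R to W, flip to black, move to (7,5). |black|=7
Step 9: on WHITE (7,5): turn R to N, flip to black, move to (6,5). |black|=8
Step 10: on BLACK (6,5): turn L to W, flip to white, move to (6,4). |black|=7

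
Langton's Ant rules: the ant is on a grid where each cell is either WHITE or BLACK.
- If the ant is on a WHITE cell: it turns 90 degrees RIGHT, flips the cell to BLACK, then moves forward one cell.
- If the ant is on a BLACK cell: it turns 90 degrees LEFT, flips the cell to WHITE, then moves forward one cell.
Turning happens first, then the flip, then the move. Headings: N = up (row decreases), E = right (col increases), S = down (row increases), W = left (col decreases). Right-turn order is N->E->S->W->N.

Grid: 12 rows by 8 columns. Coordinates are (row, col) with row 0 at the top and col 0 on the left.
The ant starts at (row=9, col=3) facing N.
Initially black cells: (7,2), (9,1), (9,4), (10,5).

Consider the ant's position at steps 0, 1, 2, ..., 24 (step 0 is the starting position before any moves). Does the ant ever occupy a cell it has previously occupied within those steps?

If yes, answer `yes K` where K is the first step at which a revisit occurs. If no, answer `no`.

Step 1: on WHITE (9,3): turn R to E, flip to black, move to (9,4). |black|=5 — new cell
Step 2: on BLACK (9,4): turn L to N, flip to white, move to (8,4). |black|=4 — new cell
Step 3: on WHITE (8,4): turn R to E, flip to black, move to (8,5). |black|=5 — new cell
Step 4: on WHITE (8,5): turn R to S, flip to black, move to (9,5). |black|=6 — new cell
Step 5: on WHITE (9,5): turn R to W, flip to black, move to (9,4). |black|=7 — REVISIT

Answer: yes 5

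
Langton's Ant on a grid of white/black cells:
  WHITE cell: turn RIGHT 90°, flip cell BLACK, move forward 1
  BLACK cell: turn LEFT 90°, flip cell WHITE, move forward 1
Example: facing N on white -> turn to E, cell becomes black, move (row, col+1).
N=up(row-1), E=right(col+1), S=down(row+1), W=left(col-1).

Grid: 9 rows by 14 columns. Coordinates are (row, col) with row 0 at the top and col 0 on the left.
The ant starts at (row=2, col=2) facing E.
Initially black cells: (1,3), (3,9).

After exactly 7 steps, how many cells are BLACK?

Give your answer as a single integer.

Step 1: on WHITE (2,2): turn R to S, flip to black, move to (3,2). |black|=3
Step 2: on WHITE (3,2): turn R to W, flip to black, move to (3,1). |black|=4
Step 3: on WHITE (3,1): turn R to N, flip to black, move to (2,1). |black|=5
Step 4: on WHITE (2,1): turn R to E, flip to black, move to (2,2). |black|=6
Step 5: on BLACK (2,2): turn L to N, flip to white, move to (1,2). |black|=5
Step 6: on WHITE (1,2): turn R to E, flip to black, move to (1,3). |black|=6
Step 7: on BLACK (1,3): turn L to N, flip to white, move to (0,3). |black|=5

Answer: 5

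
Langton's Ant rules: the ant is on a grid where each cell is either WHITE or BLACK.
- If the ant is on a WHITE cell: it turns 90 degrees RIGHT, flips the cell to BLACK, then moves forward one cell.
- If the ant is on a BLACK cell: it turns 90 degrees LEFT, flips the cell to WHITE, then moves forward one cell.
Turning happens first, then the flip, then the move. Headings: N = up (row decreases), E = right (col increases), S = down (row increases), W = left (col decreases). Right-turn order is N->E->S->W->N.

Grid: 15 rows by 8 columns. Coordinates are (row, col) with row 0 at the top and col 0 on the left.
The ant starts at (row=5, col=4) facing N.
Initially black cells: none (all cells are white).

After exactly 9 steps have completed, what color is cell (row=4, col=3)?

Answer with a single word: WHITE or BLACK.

Step 1: on WHITE (5,4): turn R to E, flip to black, move to (5,5). |black|=1
Step 2: on WHITE (5,5): turn R to S, flip to black, move to (6,5). |black|=2
Step 3: on WHITE (6,5): turn R to W, flip to black, move to (6,4). |black|=3
Step 4: on WHITE (6,4): turn R to N, flip to black, move to (5,4). |black|=4
Step 5: on BLACK (5,4): turn L to W, flip to white, move to (5,3). |black|=3
Step 6: on WHITE (5,3): turn R to N, flip to black, move to (4,3). |black|=4
Step 7: on WHITE (4,3): turn R to E, flip to black, move to (4,4). |black|=5
Step 8: on WHITE (4,4): turn R to S, flip to black, move to (5,4). |black|=6
Step 9: on WHITE (5,4): turn R to W, flip to black, move to (5,3). |black|=7

Answer: BLACK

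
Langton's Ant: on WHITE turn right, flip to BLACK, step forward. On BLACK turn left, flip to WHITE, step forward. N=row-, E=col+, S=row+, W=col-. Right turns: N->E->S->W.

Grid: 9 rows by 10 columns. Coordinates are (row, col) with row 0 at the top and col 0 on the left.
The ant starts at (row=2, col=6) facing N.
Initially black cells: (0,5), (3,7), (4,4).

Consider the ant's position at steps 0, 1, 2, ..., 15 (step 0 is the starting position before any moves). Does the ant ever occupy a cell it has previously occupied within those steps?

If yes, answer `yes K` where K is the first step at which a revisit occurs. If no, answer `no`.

Step 1: on WHITE (2,6): turn R to E, flip to black, move to (2,7). |black|=4 — new cell
Step 2: on WHITE (2,7): turn R to S, flip to black, move to (3,7). |black|=5 — new cell
Step 3: on BLACK (3,7): turn L to E, flip to white, move to (3,8). |black|=4 — new cell
Step 4: on WHITE (3,8): turn R to S, flip to black, move to (4,8). |black|=5 — new cell
Step 5: on WHITE (4,8): turn R to W, flip to black, move to (4,7). |black|=6 — new cell
Step 6: on WHITE (4,7): turn R to N, flip to black, move to (3,7). |black|=7 — REVISIT

Answer: yes 6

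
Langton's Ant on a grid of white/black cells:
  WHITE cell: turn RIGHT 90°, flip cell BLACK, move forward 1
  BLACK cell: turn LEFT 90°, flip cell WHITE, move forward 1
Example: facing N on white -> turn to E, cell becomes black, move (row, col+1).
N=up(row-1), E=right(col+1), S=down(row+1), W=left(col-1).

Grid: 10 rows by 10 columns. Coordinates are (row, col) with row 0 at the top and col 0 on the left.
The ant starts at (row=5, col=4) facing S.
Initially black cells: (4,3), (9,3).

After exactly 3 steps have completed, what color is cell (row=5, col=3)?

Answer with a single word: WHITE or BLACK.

Answer: BLACK

Derivation:
Step 1: on WHITE (5,4): turn R to W, flip to black, move to (5,3). |black|=3
Step 2: on WHITE (5,3): turn R to N, flip to black, move to (4,3). |black|=4
Step 3: on BLACK (4,3): turn L to W, flip to white, move to (4,2). |black|=3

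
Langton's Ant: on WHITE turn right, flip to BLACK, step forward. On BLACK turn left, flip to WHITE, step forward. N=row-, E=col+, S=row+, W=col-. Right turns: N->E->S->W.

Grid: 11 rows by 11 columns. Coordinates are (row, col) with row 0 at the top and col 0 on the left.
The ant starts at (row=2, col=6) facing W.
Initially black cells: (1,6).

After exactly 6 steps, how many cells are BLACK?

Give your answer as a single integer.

Step 1: on WHITE (2,6): turn R to N, flip to black, move to (1,6). |black|=2
Step 2: on BLACK (1,6): turn L to W, flip to white, move to (1,5). |black|=1
Step 3: on WHITE (1,5): turn R to N, flip to black, move to (0,5). |black|=2
Step 4: on WHITE (0,5): turn R to E, flip to black, move to (0,6). |black|=3
Step 5: on WHITE (0,6): turn R to S, flip to black, move to (1,6). |black|=4
Step 6: on WHITE (1,6): turn R to W, flip to black, move to (1,5). |black|=5

Answer: 5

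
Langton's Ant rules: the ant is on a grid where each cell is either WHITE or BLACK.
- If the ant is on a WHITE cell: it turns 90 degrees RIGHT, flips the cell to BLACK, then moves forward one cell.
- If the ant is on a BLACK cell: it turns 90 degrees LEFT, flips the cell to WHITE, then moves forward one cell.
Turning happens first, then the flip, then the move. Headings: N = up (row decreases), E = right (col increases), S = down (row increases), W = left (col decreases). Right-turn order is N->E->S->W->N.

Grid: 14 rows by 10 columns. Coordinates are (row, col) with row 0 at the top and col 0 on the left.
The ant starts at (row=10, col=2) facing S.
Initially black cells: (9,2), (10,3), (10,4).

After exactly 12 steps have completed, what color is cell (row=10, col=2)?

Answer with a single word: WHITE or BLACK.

Answer: BLACK

Derivation:
Step 1: on WHITE (10,2): turn R to W, flip to black, move to (10,1). |black|=4
Step 2: on WHITE (10,1): turn R to N, flip to black, move to (9,1). |black|=5
Step 3: on WHITE (9,1): turn R to E, flip to black, move to (9,2). |black|=6
Step 4: on BLACK (9,2): turn L to N, flip to white, move to (8,2). |black|=5
Step 5: on WHITE (8,2): turn R to E, flip to black, move to (8,3). |black|=6
Step 6: on WHITE (8,3): turn R to S, flip to black, move to (9,3). |black|=7
Step 7: on WHITE (9,3): turn R to W, flip to black, move to (9,2). |black|=8
Step 8: on WHITE (9,2): turn R to N, flip to black, move to (8,2). |black|=9
Step 9: on BLACK (8,2): turn L to W, flip to white, move to (8,1). |black|=8
Step 10: on WHITE (8,1): turn R to N, flip to black, move to (7,1). |black|=9
Step 11: on WHITE (7,1): turn R to E, flip to black, move to (7,2). |black|=10
Step 12: on WHITE (7,2): turn R to S, flip to black, move to (8,2). |black|=11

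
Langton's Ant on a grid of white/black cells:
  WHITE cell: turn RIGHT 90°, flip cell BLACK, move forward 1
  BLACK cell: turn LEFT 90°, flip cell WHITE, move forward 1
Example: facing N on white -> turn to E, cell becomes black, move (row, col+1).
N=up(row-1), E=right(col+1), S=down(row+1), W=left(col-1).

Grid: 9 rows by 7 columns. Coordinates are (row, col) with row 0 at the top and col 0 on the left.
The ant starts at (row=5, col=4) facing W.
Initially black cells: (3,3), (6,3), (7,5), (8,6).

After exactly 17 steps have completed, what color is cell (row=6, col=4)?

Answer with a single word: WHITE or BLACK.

Step 1: on WHITE (5,4): turn R to N, flip to black, move to (4,4). |black|=5
Step 2: on WHITE (4,4): turn R to E, flip to black, move to (4,5). |black|=6
Step 3: on WHITE (4,5): turn R to S, flip to black, move to (5,5). |black|=7
Step 4: on WHITE (5,5): turn R to W, flip to black, move to (5,4). |black|=8
Step 5: on BLACK (5,4): turn L to S, flip to white, move to (6,4). |black|=7
Step 6: on WHITE (6,4): turn R to W, flip to black, move to (6,3). |black|=8
Step 7: on BLACK (6,3): turn L to S, flip to white, move to (7,3). |black|=7
Step 8: on WHITE (7,3): turn R to W, flip to black, move to (7,2). |black|=8
Step 9: on WHITE (7,2): turn R to N, flip to black, move to (6,2). |black|=9
Step 10: on WHITE (6,2): turn R to E, flip to black, move to (6,3). |black|=10
Step 11: on WHITE (6,3): turn R to S, flip to black, move to (7,3). |black|=11
Step 12: on BLACK (7,3): turn L to E, flip to white, move to (7,4). |black|=10
Step 13: on WHITE (7,4): turn R to S, flip to black, move to (8,4). |black|=11
Step 14: on WHITE (8,4): turn R to W, flip to black, move to (8,3). |black|=12
Step 15: on WHITE (8,3): turn R to N, flip to black, move to (7,3). |black|=13
Step 16: on WHITE (7,3): turn R to E, flip to black, move to (7,4). |black|=14
Step 17: on BLACK (7,4): turn L to N, flip to white, move to (6,4). |black|=13

Answer: BLACK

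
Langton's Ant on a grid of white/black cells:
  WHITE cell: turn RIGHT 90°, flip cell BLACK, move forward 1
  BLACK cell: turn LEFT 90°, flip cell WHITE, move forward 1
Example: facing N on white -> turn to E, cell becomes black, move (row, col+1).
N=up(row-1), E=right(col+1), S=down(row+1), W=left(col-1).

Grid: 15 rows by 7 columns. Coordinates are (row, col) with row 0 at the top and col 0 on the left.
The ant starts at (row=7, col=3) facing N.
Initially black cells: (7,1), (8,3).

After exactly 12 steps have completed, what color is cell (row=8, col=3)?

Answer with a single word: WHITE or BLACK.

Answer: BLACK

Derivation:
Step 1: on WHITE (7,3): turn R to E, flip to black, move to (7,4). |black|=3
Step 2: on WHITE (7,4): turn R to S, flip to black, move to (8,4). |black|=4
Step 3: on WHITE (8,4): turn R to W, flip to black, move to (8,3). |black|=5
Step 4: on BLACK (8,3): turn L to S, flip to white, move to (9,3). |black|=4
Step 5: on WHITE (9,3): turn R to W, flip to black, move to (9,2). |black|=5
Step 6: on WHITE (9,2): turn R to N, flip to black, move to (8,2). |black|=6
Step 7: on WHITE (8,2): turn R to E, flip to black, move to (8,3). |black|=7
Step 8: on WHITE (8,3): turn R to S, flip to black, move to (9,3). |black|=8
Step 9: on BLACK (9,3): turn L to E, flip to white, move to (9,4). |black|=7
Step 10: on WHITE (9,4): turn R to S, flip to black, move to (10,4). |black|=8
Step 11: on WHITE (10,4): turn R to W, flip to black, move to (10,3). |black|=9
Step 12: on WHITE (10,3): turn R to N, flip to black, move to (9,3). |black|=10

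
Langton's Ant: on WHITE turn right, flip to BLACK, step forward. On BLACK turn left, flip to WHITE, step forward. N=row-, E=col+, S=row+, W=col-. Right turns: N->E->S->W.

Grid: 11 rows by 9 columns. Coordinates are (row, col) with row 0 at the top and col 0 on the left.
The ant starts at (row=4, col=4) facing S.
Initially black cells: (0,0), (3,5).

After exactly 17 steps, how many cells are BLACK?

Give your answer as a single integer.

Step 1: on WHITE (4,4): turn R to W, flip to black, move to (4,3). |black|=3
Step 2: on WHITE (4,3): turn R to N, flip to black, move to (3,3). |black|=4
Step 3: on WHITE (3,3): turn R to E, flip to black, move to (3,4). |black|=5
Step 4: on WHITE (3,4): turn R to S, flip to black, move to (4,4). |black|=6
Step 5: on BLACK (4,4): turn L to E, flip to white, move to (4,5). |black|=5
Step 6: on WHITE (4,5): turn R to S, flip to black, move to (5,5). |black|=6
Step 7: on WHITE (5,5): turn R to W, flip to black, move to (5,4). |black|=7
Step 8: on WHITE (5,4): turn R to N, flip to black, move to (4,4). |black|=8
Step 9: on WHITE (4,4): turn R to E, flip to black, move to (4,5). |black|=9
Step 10: on BLACK (4,5): turn L to N, flip to white, move to (3,5). |black|=8
Step 11: on BLACK (3,5): turn L to W, flip to white, move to (3,4). |black|=7
Step 12: on BLACK (3,4): turn L to S, flip to white, move to (4,4). |black|=6
Step 13: on BLACK (4,4): turn L to E, flip to white, move to (4,5). |black|=5
Step 14: on WHITE (4,5): turn R to S, flip to black, move to (5,5). |black|=6
Step 15: on BLACK (5,5): turn L to E, flip to white, move to (5,6). |black|=5
Step 16: on WHITE (5,6): turn R to S, flip to black, move to (6,6). |black|=6
Step 17: on WHITE (6,6): turn R to W, flip to black, move to (6,5). |black|=7

Answer: 7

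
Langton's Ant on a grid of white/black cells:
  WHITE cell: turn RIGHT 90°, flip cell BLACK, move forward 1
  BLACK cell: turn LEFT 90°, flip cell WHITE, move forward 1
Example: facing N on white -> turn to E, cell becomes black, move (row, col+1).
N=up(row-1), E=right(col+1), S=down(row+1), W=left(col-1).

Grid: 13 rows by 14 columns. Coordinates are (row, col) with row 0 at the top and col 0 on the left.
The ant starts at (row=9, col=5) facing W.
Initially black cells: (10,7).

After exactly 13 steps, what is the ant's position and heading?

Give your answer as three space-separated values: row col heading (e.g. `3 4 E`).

Step 1: on WHITE (9,5): turn R to N, flip to black, move to (8,5). |black|=2
Step 2: on WHITE (8,5): turn R to E, flip to black, move to (8,6). |black|=3
Step 3: on WHITE (8,6): turn R to S, flip to black, move to (9,6). |black|=4
Step 4: on WHITE (9,6): turn R to W, flip to black, move to (9,5). |black|=5
Step 5: on BLACK (9,5): turn L to S, flip to white, move to (10,5). |black|=4
Step 6: on WHITE (10,5): turn R to W, flip to black, move to (10,4). |black|=5
Step 7: on WHITE (10,4): turn R to N, flip to black, move to (9,4). |black|=6
Step 8: on WHITE (9,4): turn R to E, flip to black, move to (9,5). |black|=7
Step 9: on WHITE (9,5): turn R to S, flip to black, move to (10,5). |black|=8
Step 10: on BLACK (10,5): turn L to E, flip to white, move to (10,6). |black|=7
Step 11: on WHITE (10,6): turn R to S, flip to black, move to (11,6). |black|=8
Step 12: on WHITE (11,6): turn R to W, flip to black, move to (11,5). |black|=9
Step 13: on WHITE (11,5): turn R to N, flip to black, move to (10,5). |black|=10

Answer: 10 5 N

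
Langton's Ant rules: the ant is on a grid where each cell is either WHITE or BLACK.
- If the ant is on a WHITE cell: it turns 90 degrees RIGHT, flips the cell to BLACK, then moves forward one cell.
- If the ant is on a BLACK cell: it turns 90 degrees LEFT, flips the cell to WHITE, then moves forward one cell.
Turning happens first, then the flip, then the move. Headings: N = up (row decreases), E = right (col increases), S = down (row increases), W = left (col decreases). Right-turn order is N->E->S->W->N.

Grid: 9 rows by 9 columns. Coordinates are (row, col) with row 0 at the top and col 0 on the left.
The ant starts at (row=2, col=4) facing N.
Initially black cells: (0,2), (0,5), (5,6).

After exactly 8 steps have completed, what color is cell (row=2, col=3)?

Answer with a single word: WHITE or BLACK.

Step 1: on WHITE (2,4): turn R to E, flip to black, move to (2,5). |black|=4
Step 2: on WHITE (2,5): turn R to S, flip to black, move to (3,5). |black|=5
Step 3: on WHITE (3,5): turn R to W, flip to black, move to (3,4). |black|=6
Step 4: on WHITE (3,4): turn R to N, flip to black, move to (2,4). |black|=7
Step 5: on BLACK (2,4): turn L to W, flip to white, move to (2,3). |black|=6
Step 6: on WHITE (2,3): turn R to N, flip to black, move to (1,3). |black|=7
Step 7: on WHITE (1,3): turn R to E, flip to black, move to (1,4). |black|=8
Step 8: on WHITE (1,4): turn R to S, flip to black, move to (2,4). |black|=9

Answer: BLACK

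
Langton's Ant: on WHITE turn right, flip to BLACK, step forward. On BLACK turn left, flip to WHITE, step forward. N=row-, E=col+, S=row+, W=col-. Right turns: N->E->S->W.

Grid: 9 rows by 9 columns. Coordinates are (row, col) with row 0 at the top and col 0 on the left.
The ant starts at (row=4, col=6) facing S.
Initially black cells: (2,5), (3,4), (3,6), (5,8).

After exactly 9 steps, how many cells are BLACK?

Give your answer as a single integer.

Step 1: on WHITE (4,6): turn R to W, flip to black, move to (4,5). |black|=5
Step 2: on WHITE (4,5): turn R to N, flip to black, move to (3,5). |black|=6
Step 3: on WHITE (3,5): turn R to E, flip to black, move to (3,6). |black|=7
Step 4: on BLACK (3,6): turn L to N, flip to white, move to (2,6). |black|=6
Step 5: on WHITE (2,6): turn R to E, flip to black, move to (2,7). |black|=7
Step 6: on WHITE (2,7): turn R to S, flip to black, move to (3,7). |black|=8
Step 7: on WHITE (3,7): turn R to W, flip to black, move to (3,6). |black|=9
Step 8: on WHITE (3,6): turn R to N, flip to black, move to (2,6). |black|=10
Step 9: on BLACK (2,6): turn L to W, flip to white, move to (2,5). |black|=9

Answer: 9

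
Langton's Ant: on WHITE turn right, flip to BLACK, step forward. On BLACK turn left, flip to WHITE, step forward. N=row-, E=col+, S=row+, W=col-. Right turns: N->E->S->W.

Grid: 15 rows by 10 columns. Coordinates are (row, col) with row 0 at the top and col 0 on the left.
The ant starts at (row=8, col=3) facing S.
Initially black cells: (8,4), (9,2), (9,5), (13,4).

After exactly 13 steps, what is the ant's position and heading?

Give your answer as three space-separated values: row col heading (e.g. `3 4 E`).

Answer: 8 2 W

Derivation:
Step 1: on WHITE (8,3): turn R to W, flip to black, move to (8,2). |black|=5
Step 2: on WHITE (8,2): turn R to N, flip to black, move to (7,2). |black|=6
Step 3: on WHITE (7,2): turn R to E, flip to black, move to (7,3). |black|=7
Step 4: on WHITE (7,3): turn R to S, flip to black, move to (8,3). |black|=8
Step 5: on BLACK (8,3): turn L to E, flip to white, move to (8,4). |black|=7
Step 6: on BLACK (8,4): turn L to N, flip to white, move to (7,4). |black|=6
Step 7: on WHITE (7,4): turn R to E, flip to black, move to (7,5). |black|=7
Step 8: on WHITE (7,5): turn R to S, flip to black, move to (8,5). |black|=8
Step 9: on WHITE (8,5): turn R to W, flip to black, move to (8,4). |black|=9
Step 10: on WHITE (8,4): turn R to N, flip to black, move to (7,4). |black|=10
Step 11: on BLACK (7,4): turn L to W, flip to white, move to (7,3). |black|=9
Step 12: on BLACK (7,3): turn L to S, flip to white, move to (8,3). |black|=8
Step 13: on WHITE (8,3): turn R to W, flip to black, move to (8,2). |black|=9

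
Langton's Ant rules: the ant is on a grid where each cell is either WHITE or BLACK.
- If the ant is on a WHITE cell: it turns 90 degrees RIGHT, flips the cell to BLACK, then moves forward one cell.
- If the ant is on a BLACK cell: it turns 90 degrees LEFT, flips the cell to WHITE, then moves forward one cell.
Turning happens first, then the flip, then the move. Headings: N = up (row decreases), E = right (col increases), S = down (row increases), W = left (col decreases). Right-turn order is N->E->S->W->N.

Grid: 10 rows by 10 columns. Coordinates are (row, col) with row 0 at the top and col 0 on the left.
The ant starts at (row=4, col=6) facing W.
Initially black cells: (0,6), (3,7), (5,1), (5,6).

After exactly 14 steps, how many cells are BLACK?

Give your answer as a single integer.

Answer: 10

Derivation:
Step 1: on WHITE (4,6): turn R to N, flip to black, move to (3,6). |black|=5
Step 2: on WHITE (3,6): turn R to E, flip to black, move to (3,7). |black|=6
Step 3: on BLACK (3,7): turn L to N, flip to white, move to (2,7). |black|=5
Step 4: on WHITE (2,7): turn R to E, flip to black, move to (2,8). |black|=6
Step 5: on WHITE (2,8): turn R to S, flip to black, move to (3,8). |black|=7
Step 6: on WHITE (3,8): turn R to W, flip to black, move to (3,7). |black|=8
Step 7: on WHITE (3,7): turn R to N, flip to black, move to (2,7). |black|=9
Step 8: on BLACK (2,7): turn L to W, flip to white, move to (2,6). |black|=8
Step 9: on WHITE (2,6): turn R to N, flip to black, move to (1,6). |black|=9
Step 10: on WHITE (1,6): turn R to E, flip to black, move to (1,7). |black|=10
Step 11: on WHITE (1,7): turn R to S, flip to black, move to (2,7). |black|=11
Step 12: on WHITE (2,7): turn R to W, flip to black, move to (2,6). |black|=12
Step 13: on BLACK (2,6): turn L to S, flip to white, move to (3,6). |black|=11
Step 14: on BLACK (3,6): turn L to E, flip to white, move to (3,7). |black|=10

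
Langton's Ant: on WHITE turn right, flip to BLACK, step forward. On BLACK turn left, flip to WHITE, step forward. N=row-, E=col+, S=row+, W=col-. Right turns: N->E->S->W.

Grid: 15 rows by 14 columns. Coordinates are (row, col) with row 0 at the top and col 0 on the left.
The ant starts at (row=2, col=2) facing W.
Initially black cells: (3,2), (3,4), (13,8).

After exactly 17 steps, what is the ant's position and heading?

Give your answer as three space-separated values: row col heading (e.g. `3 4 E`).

Answer: 1 2 S

Derivation:
Step 1: on WHITE (2,2): turn R to N, flip to black, move to (1,2). |black|=4
Step 2: on WHITE (1,2): turn R to E, flip to black, move to (1,3). |black|=5
Step 3: on WHITE (1,3): turn R to S, flip to black, move to (2,3). |black|=6
Step 4: on WHITE (2,3): turn R to W, flip to black, move to (2,2). |black|=7
Step 5: on BLACK (2,2): turn L to S, flip to white, move to (3,2). |black|=6
Step 6: on BLACK (3,2): turn L to E, flip to white, move to (3,3). |black|=5
Step 7: on WHITE (3,3): turn R to S, flip to black, move to (4,3). |black|=6
Step 8: on WHITE (4,3): turn R to W, flip to black, move to (4,2). |black|=7
Step 9: on WHITE (4,2): turn R to N, flip to black, move to (3,2). |black|=8
Step 10: on WHITE (3,2): turn R to E, flip to black, move to (3,3). |black|=9
Step 11: on BLACK (3,3): turn L to N, flip to white, move to (2,3). |black|=8
Step 12: on BLACK (2,3): turn L to W, flip to white, move to (2,2). |black|=7
Step 13: on WHITE (2,2): turn R to N, flip to black, move to (1,2). |black|=8
Step 14: on BLACK (1,2): turn L to W, flip to white, move to (1,1). |black|=7
Step 15: on WHITE (1,1): turn R to N, flip to black, move to (0,1). |black|=8
Step 16: on WHITE (0,1): turn R to E, flip to black, move to (0,2). |black|=9
Step 17: on WHITE (0,2): turn R to S, flip to black, move to (1,2). |black|=10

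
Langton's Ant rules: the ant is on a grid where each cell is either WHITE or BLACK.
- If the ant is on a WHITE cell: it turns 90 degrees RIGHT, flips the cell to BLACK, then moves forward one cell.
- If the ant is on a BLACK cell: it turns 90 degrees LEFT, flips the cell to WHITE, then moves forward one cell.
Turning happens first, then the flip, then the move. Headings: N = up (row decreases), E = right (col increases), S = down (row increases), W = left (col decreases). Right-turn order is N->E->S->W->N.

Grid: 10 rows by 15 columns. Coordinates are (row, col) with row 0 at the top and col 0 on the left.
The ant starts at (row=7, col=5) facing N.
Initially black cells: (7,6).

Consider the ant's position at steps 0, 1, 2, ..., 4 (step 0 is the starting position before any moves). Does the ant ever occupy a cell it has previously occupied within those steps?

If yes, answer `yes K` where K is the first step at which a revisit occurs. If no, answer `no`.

Answer: no

Derivation:
Step 1: on WHITE (7,5): turn R to E, flip to black, move to (7,6). |black|=2 — new cell
Step 2: on BLACK (7,6): turn L to N, flip to white, move to (6,6). |black|=1 — new cell
Step 3: on WHITE (6,6): turn R to E, flip to black, move to (6,7). |black|=2 — new cell
Step 4: on WHITE (6,7): turn R to S, flip to black, move to (7,7). |black|=3 — new cell
No revisit within 4 steps.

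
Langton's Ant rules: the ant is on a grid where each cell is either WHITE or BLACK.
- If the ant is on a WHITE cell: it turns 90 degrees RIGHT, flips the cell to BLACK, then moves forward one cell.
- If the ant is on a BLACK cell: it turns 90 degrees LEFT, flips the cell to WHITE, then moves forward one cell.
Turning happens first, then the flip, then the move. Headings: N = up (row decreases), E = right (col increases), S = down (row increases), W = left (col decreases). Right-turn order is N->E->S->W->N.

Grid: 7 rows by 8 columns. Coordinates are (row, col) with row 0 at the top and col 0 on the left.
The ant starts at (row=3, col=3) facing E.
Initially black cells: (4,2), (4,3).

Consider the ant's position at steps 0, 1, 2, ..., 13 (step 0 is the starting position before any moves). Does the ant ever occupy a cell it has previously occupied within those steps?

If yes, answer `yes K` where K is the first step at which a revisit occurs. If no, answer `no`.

Step 1: on WHITE (3,3): turn R to S, flip to black, move to (4,3). |black|=3 — new cell
Step 2: on BLACK (4,3): turn L to E, flip to white, move to (4,4). |black|=2 — new cell
Step 3: on WHITE (4,4): turn R to S, flip to black, move to (5,4). |black|=3 — new cell
Step 4: on WHITE (5,4): turn R to W, flip to black, move to (5,3). |black|=4 — new cell
Step 5: on WHITE (5,3): turn R to N, flip to black, move to (4,3). |black|=5 — REVISIT

Answer: yes 5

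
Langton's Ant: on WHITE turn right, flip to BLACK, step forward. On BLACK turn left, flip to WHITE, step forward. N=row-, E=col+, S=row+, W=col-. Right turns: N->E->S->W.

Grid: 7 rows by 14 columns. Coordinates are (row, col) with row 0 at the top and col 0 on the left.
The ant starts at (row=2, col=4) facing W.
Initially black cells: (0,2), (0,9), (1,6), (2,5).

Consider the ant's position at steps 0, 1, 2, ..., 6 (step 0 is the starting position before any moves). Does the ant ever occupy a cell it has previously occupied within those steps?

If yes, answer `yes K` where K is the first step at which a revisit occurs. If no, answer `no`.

Step 1: on WHITE (2,4): turn R to N, flip to black, move to (1,4). |black|=5 — new cell
Step 2: on WHITE (1,4): turn R to E, flip to black, move to (1,5). |black|=6 — new cell
Step 3: on WHITE (1,5): turn R to S, flip to black, move to (2,5). |black|=7 — new cell
Step 4: on BLACK (2,5): turn L to E, flip to white, move to (2,6). |black|=6 — new cell
Step 5: on WHITE (2,6): turn R to S, flip to black, move to (3,6). |black|=7 — new cell
Step 6: on WHITE (3,6): turn R to W, flip to black, move to (3,5). |black|=8 — new cell
No revisit within 6 steps.

Answer: no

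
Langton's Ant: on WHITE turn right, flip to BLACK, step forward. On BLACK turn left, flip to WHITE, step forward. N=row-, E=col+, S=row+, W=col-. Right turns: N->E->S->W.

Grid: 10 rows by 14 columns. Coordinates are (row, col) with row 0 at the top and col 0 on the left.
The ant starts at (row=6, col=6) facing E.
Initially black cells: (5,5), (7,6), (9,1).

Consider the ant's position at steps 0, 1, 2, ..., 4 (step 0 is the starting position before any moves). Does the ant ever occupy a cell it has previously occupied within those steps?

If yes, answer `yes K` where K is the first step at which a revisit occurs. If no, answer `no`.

Step 1: on WHITE (6,6): turn R to S, flip to black, move to (7,6). |black|=4 — new cell
Step 2: on BLACK (7,6): turn L to E, flip to white, move to (7,7). |black|=3 — new cell
Step 3: on WHITE (7,7): turn R to S, flip to black, move to (8,7). |black|=4 — new cell
Step 4: on WHITE (8,7): turn R to W, flip to black, move to (8,6). |black|=5 — new cell
No revisit within 4 steps.

Answer: no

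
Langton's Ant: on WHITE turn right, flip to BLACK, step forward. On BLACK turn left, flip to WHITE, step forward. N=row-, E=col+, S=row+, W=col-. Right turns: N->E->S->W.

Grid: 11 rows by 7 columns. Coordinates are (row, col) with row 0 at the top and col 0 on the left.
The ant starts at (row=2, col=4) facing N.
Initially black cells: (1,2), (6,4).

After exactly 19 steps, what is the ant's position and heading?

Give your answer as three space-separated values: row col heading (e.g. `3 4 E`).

Step 1: on WHITE (2,4): turn R to E, flip to black, move to (2,5). |black|=3
Step 2: on WHITE (2,5): turn R to S, flip to black, move to (3,5). |black|=4
Step 3: on WHITE (3,5): turn R to W, flip to black, move to (3,4). |black|=5
Step 4: on WHITE (3,4): turn R to N, flip to black, move to (2,4). |black|=6
Step 5: on BLACK (2,4): turn L to W, flip to white, move to (2,3). |black|=5
Step 6: on WHITE (2,3): turn R to N, flip to black, move to (1,3). |black|=6
Step 7: on WHITE (1,3): turn R to E, flip to black, move to (1,4). |black|=7
Step 8: on WHITE (1,4): turn R to S, flip to black, move to (2,4). |black|=8
Step 9: on WHITE (2,4): turn R to W, flip to black, move to (2,3). |black|=9
Step 10: on BLACK (2,3): turn L to S, flip to white, move to (3,3). |black|=8
Step 11: on WHITE (3,3): turn R to W, flip to black, move to (3,2). |black|=9
Step 12: on WHITE (3,2): turn R to N, flip to black, move to (2,2). |black|=10
Step 13: on WHITE (2,2): turn R to E, flip to black, move to (2,3). |black|=11
Step 14: on WHITE (2,3): turn R to S, flip to black, move to (3,3). |black|=12
Step 15: on BLACK (3,3): turn L to E, flip to white, move to (3,4). |black|=11
Step 16: on BLACK (3,4): turn L to N, flip to white, move to (2,4). |black|=10
Step 17: on BLACK (2,4): turn L to W, flip to white, move to (2,3). |black|=9
Step 18: on BLACK (2,3): turn L to S, flip to white, move to (3,3). |black|=8
Step 19: on WHITE (3,3): turn R to W, flip to black, move to (3,2). |black|=9

Answer: 3 2 W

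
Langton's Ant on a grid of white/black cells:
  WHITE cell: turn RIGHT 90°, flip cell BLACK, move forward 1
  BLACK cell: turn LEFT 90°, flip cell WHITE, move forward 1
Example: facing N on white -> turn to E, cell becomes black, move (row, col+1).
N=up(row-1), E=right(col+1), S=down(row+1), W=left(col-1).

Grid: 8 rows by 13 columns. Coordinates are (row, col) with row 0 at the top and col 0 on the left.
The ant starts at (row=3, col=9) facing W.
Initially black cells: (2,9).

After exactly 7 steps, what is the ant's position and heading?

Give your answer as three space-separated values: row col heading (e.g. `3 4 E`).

Answer: 3 8 S

Derivation:
Step 1: on WHITE (3,9): turn R to N, flip to black, move to (2,9). |black|=2
Step 2: on BLACK (2,9): turn L to W, flip to white, move to (2,8). |black|=1
Step 3: on WHITE (2,8): turn R to N, flip to black, move to (1,8). |black|=2
Step 4: on WHITE (1,8): turn R to E, flip to black, move to (1,9). |black|=3
Step 5: on WHITE (1,9): turn R to S, flip to black, move to (2,9). |black|=4
Step 6: on WHITE (2,9): turn R to W, flip to black, move to (2,8). |black|=5
Step 7: on BLACK (2,8): turn L to S, flip to white, move to (3,8). |black|=4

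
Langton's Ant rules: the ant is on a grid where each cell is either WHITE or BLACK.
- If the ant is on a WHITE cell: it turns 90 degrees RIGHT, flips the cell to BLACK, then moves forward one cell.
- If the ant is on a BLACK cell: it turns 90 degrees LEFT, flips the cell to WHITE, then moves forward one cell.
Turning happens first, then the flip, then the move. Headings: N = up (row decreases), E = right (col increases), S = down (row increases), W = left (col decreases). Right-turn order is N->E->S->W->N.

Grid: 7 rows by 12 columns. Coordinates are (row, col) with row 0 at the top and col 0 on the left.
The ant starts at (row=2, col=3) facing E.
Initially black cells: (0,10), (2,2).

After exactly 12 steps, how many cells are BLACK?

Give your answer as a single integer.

Answer: 10

Derivation:
Step 1: on WHITE (2,3): turn R to S, flip to black, move to (3,3). |black|=3
Step 2: on WHITE (3,3): turn R to W, flip to black, move to (3,2). |black|=4
Step 3: on WHITE (3,2): turn R to N, flip to black, move to (2,2). |black|=5
Step 4: on BLACK (2,2): turn L to W, flip to white, move to (2,1). |black|=4
Step 5: on WHITE (2,1): turn R to N, flip to black, move to (1,1). |black|=5
Step 6: on WHITE (1,1): turn R to E, flip to black, move to (1,2). |black|=6
Step 7: on WHITE (1,2): turn R to S, flip to black, move to (2,2). |black|=7
Step 8: on WHITE (2,2): turn R to W, flip to black, move to (2,1). |black|=8
Step 9: on BLACK (2,1): turn L to S, flip to white, move to (3,1). |black|=7
Step 10: on WHITE (3,1): turn R to W, flip to black, move to (3,0). |black|=8
Step 11: on WHITE (3,0): turn R to N, flip to black, move to (2,0). |black|=9
Step 12: on WHITE (2,0): turn R to E, flip to black, move to (2,1). |black|=10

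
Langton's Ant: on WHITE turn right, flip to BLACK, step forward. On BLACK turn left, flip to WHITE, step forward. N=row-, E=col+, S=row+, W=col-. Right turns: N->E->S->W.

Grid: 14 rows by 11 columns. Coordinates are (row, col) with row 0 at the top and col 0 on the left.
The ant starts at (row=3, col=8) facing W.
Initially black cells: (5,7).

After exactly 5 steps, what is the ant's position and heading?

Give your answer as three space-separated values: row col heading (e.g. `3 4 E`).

Step 1: on WHITE (3,8): turn R to N, flip to black, move to (2,8). |black|=2
Step 2: on WHITE (2,8): turn R to E, flip to black, move to (2,9). |black|=3
Step 3: on WHITE (2,9): turn R to S, flip to black, move to (3,9). |black|=4
Step 4: on WHITE (3,9): turn R to W, flip to black, move to (3,8). |black|=5
Step 5: on BLACK (3,8): turn L to S, flip to white, move to (4,8). |black|=4

Answer: 4 8 S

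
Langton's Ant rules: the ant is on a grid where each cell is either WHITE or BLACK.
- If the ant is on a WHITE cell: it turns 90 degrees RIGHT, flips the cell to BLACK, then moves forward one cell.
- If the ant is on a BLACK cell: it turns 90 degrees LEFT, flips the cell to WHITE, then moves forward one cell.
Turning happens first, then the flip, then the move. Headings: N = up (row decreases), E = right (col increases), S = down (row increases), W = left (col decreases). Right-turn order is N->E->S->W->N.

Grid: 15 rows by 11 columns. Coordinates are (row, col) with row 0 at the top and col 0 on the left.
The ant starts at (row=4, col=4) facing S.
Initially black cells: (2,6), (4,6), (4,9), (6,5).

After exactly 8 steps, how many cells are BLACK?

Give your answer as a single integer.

Answer: 10

Derivation:
Step 1: on WHITE (4,4): turn R to W, flip to black, move to (4,3). |black|=5
Step 2: on WHITE (4,3): turn R to N, flip to black, move to (3,3). |black|=6
Step 3: on WHITE (3,3): turn R to E, flip to black, move to (3,4). |black|=7
Step 4: on WHITE (3,4): turn R to S, flip to black, move to (4,4). |black|=8
Step 5: on BLACK (4,4): turn L to E, flip to white, move to (4,5). |black|=7
Step 6: on WHITE (4,5): turn R to S, flip to black, move to (5,5). |black|=8
Step 7: on WHITE (5,5): turn R to W, flip to black, move to (5,4). |black|=9
Step 8: on WHITE (5,4): turn R to N, flip to black, move to (4,4). |black|=10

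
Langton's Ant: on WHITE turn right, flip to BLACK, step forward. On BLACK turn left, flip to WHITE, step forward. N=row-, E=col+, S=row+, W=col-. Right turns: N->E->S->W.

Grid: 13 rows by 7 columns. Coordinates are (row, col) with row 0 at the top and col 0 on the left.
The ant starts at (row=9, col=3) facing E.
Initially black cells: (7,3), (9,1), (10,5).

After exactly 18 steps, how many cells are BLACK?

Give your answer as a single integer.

Answer: 13

Derivation:
Step 1: on WHITE (9,3): turn R to S, flip to black, move to (10,3). |black|=4
Step 2: on WHITE (10,3): turn R to W, flip to black, move to (10,2). |black|=5
Step 3: on WHITE (10,2): turn R to N, flip to black, move to (9,2). |black|=6
Step 4: on WHITE (9,2): turn R to E, flip to black, move to (9,3). |black|=7
Step 5: on BLACK (9,3): turn L to N, flip to white, move to (8,3). |black|=6
Step 6: on WHITE (8,3): turn R to E, flip to black, move to (8,4). |black|=7
Step 7: on WHITE (8,4): turn R to S, flip to black, move to (9,4). |black|=8
Step 8: on WHITE (9,4): turn R to W, flip to black, move to (9,3). |black|=9
Step 9: on WHITE (9,3): turn R to N, flip to black, move to (8,3). |black|=10
Step 10: on BLACK (8,3): turn L to W, flip to white, move to (8,2). |black|=9
Step 11: on WHITE (8,2): turn R to N, flip to black, move to (7,2). |black|=10
Step 12: on WHITE (7,2): turn R to E, flip to black, move to (7,3). |black|=11
Step 13: on BLACK (7,3): turn L to N, flip to white, move to (6,3). |black|=10
Step 14: on WHITE (6,3): turn R to E, flip to black, move to (6,4). |black|=11
Step 15: on WHITE (6,4): turn R to S, flip to black, move to (7,4). |black|=12
Step 16: on WHITE (7,4): turn R to W, flip to black, move to (7,3). |black|=13
Step 17: on WHITE (7,3): turn R to N, flip to black, move to (6,3). |black|=14
Step 18: on BLACK (6,3): turn L to W, flip to white, move to (6,2). |black|=13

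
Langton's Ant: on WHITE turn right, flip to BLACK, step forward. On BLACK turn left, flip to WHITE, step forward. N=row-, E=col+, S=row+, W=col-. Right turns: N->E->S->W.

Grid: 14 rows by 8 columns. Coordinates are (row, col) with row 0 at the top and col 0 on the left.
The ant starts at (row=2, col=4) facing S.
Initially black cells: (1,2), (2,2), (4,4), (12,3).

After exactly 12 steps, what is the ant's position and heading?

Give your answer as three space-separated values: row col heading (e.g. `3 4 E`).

Step 1: on WHITE (2,4): turn R to W, flip to black, move to (2,3). |black|=5
Step 2: on WHITE (2,3): turn R to N, flip to black, move to (1,3). |black|=6
Step 3: on WHITE (1,3): turn R to E, flip to black, move to (1,4). |black|=7
Step 4: on WHITE (1,4): turn R to S, flip to black, move to (2,4). |black|=8
Step 5: on BLACK (2,4): turn L to E, flip to white, move to (2,5). |black|=7
Step 6: on WHITE (2,5): turn R to S, flip to black, move to (3,5). |black|=8
Step 7: on WHITE (3,5): turn R to W, flip to black, move to (3,4). |black|=9
Step 8: on WHITE (3,4): turn R to N, flip to black, move to (2,4). |black|=10
Step 9: on WHITE (2,4): turn R to E, flip to black, move to (2,5). |black|=11
Step 10: on BLACK (2,5): turn L to N, flip to white, move to (1,5). |black|=10
Step 11: on WHITE (1,5): turn R to E, flip to black, move to (1,6). |black|=11
Step 12: on WHITE (1,6): turn R to S, flip to black, move to (2,6). |black|=12

Answer: 2 6 S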